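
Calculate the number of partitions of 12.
77

p(n) counts ways to write n as a sum of positive integers (order ignored).
Euler's pentagonal recurrence: p(k) = p(k-1) + p(k-2) - p(k-5) - p(k-7) + p(k-12) + p(k-15) - ... (offsets j(3j∓1)/2, signs ++--, p(0)=1, p(<0)=0).
DP table for k = 0..11: p(0)=1, p(1)=1, p(2)=2, p(3)=3, p(4)=5, p(5)=7, p(6)=11, p(7)=15, p(8)=22, p(9)=30, p(10)=42, p(11)=56.
Final step: p(12) = p(11) + p(10) - p(7) - p(5) + p(0)
= 56 + 42 - 15 - 7 + 1
= 77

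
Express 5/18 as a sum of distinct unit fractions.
1/4 + 1/36

Greedy algorithm:
5/18: ceiling(18/5) = 4, use 1/4
1/36: ceiling(36/1) = 36, use 1/36
Result: 5/18 = 1/4 + 1/36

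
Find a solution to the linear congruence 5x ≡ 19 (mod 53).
x ≡ 25 (mod 53)

gcd(5, 53) = 1, which divides 19, so solutions exist.
Find 5^(-1) mod 53 by the extended Euclidean algorithm:
53 = 10 × 5 + 3  ⟹  3 = (1)·53 + (-10)·5
5 = 1 × 3 + 2  ⟹  2 = (-1)·53 + (11)·5
3 = 1 × 2 + 1  ⟹  1 = (2)·53 + (-21)·5
So (-21)·5 ≡ 1 (mod 53), i.e. 5^(-1) ≡ -21 ≡ 32 (mod 53).
x ≡ 32 × 19 = 608 ≡ 25 (mod 53).
Check: 5 × 25 = 125 ≡ 19 (mod 53).
Unique solution: x ≡ 25 (mod 53)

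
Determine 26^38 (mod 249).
112

Repeated squaring. Binary of 38 = 100110.
26^1 ≡ 26 (mod 249); 26^2 ≡ 178 (mod 249); 26^4 ≡ 61 (mod 249); 26^8 ≡ 235 (mod 249); 26^16 ≡ 196 (mod 249); 26^32 ≡ 70 (mod 249)
26^38 = 26^2 × 26^4 × 26^32 ≡ 112 (mod 249)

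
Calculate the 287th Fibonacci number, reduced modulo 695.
228

Matrix identity: Q^n = [[F_(n+1), F_n], [F_n, F_(n-1)]] with Q = [[1,1],[1,0]].
n = 287 = 100011111₂. Square-and-multiply, entries mod 695:
Q^1 = [[1,1],[1,0]]
Q^2 = (Q^1)² = [[2,1],[1,1]]
Q^4 = (Q^2)² = [[5,3],[3,2]]
Q^8 = (Q^4)² = [[34,21],[21,13]]
Q^17 = (Q^8)²·Q = [[499,207],[207,292]]
Q^35 = (Q^17)²·Q = [[362,645],[645,412]]
Q^71 = (Q^35)²·Q = [[324,104],[104,220]]
Q^143 = (Q^71)²·Q = [[8,422],[422,281]]
Q^287 = (Q^143)²·Q = [[561,228],[228,333]]
F_287 mod 695 = Q^287[0][1] = 228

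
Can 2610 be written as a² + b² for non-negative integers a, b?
3² + 51² (a=3, b=51)

Factorization: 2610 = 2 × 3^2 × 5 × 29
By Fermat: n is sum of two squares iff every prime p ≡ 3 (mod 4) appears to even power.
All primes ≡ 3 (mod 4) appear to even power.
Search a = 0, 1, 2, … for 2610 - a² a perfect square: first hit at a = 3: 2610 - 9 = 2601 = 51².
2610 = 3² + 51² = 9 + 2601 ✓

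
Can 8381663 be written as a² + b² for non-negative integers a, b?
Not possible

Factorization: 8381663 = 17 × 79^3
By Fermat: n is sum of two squares iff every prime p ≡ 3 (mod 4) appears to even power.
Prime(s) ≡ 3 (mod 4) with odd exponent: [(79, 3)]
Therefore 8381663 cannot be expressed as a² + b².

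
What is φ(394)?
196

394 = 2 × 197
φ(n) = n × ∏(1 - 1/p) for each prime p dividing n
φ(394) = 394 × (1 - 1/2) × (1 - 1/197) = 196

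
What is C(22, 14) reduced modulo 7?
3

Using Lucas' theorem:
Write n=22 and k=14 in base 7:
n in base 7: [3, 1]
k in base 7: [2, 0]
C(22,14) mod 7 = ∏ C(n_i, k_i) mod 7
Digit binomials (mod 7): C(3,2) = 3; C(1,0) = 1
Product: 3 × 1 = 3 ≡ 3 (mod 7)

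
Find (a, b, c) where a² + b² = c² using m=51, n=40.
(1001, 4080, 4201)

Euclid's formula: a = m² - n², b = 2mn, c = m² + n²
m = 51, n = 40
a = 51² - 40² = 2601 - 1600 = 1001
b = 2 × 51 × 40 = 4080
c = 51² + 40² = 2601 + 1600 = 4201
Verification: 1001² + 4080² = 1002001 + 16646400 = 17648401 = 4201² ✓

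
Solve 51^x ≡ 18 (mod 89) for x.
78

Baby-step giant-step with step n = ⌈√89⌉ = 10.
Baby steps 51^j mod 89 (j:value) for j=0..9: 0:1, 1:51, 2:20, 3:41, 4:44, 5:19, 6:79, 7:24, 8:67, 9:35.
Giant-step multiplier: 51^(-10) ≡ 51^(88-10) = 51^78 ≡ 18 (mod 89).
Giant steps γ_i = 18·18^i mod 89: γ_0=18, γ_1=57, γ_2=47, γ_3=45, γ_4=9, γ_5=73, γ_6=68, γ_7=67 (in table at j=8).
x = i·n + j = 7·10 + 8 = 78.
Check: 51^78 ≡ 18 (mod 89).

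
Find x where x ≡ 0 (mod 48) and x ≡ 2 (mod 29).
1104

Using Chinese Remainder Theorem:
M = 48 × 29 = 1392
M1 = 29, M2 = 48
y1 = 29^(-1) mod 48 = 5
y2 = 48^(-1) mod 29 = 26
x = (0×29×5 + 2×48×26) mod 1392 = 1104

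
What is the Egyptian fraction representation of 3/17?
1/6 + 1/102

Greedy algorithm:
3/17: ceiling(17/3) = 6, use 1/6
1/102: ceiling(102/1) = 102, use 1/102
Result: 3/17 = 1/6 + 1/102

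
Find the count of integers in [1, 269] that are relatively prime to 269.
268

269 = 269
φ(n) = n × ∏(1 - 1/p) for each prime p dividing n
φ(269) = 269 × (1 - 1/269) = 268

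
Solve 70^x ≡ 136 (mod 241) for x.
129

Baby-step giant-step with step n = ⌈√241⌉ = 16.
Baby steps 70^j mod 241 (j:value) for j=0..15: 0:1, 1:70, 2:80, 3:57, 4:134, 5:222, 6:116, 7:167, 8:122, 9:105, 10:120, 11:206, 12:201, 13:92, 14:174, 15:130.
Giant-step multiplier: 70^(-16) ≡ 70^(240-16) = 70^224 ≡ 54 (mod 241).
Giant steps γ_i = 136·54^i mod 241: γ_0=136, γ_1=114, γ_2=131, γ_3=85, γ_4=11, γ_5=112, γ_6=23, γ_7=37, γ_8=70 (in table at j=1).
x = i·n + j = 8·16 + 1 = 129.
Check: 70^129 ≡ 136 (mod 241).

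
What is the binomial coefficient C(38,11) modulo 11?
3

Using Lucas' theorem:
Write n=38 and k=11 in base 11:
n in base 11: [3, 5]
k in base 11: [1, 0]
C(38,11) mod 11 = ∏ C(n_i, k_i) mod 11
Digit binomials (mod 11): C(3,1) = 3; C(5,0) = 1
Product: 3 × 1 = 3 ≡ 3 (mod 11)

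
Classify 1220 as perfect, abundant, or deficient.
abundant

Proper divisors of 1220: sum = 1 + 2 + 4 + 5 + 10 + 20 + 61 + 122 + 244 + 305 + 610 = 1384
Since 1384 > 1220, 1220 is abundant.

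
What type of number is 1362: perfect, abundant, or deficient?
abundant

Proper divisors of 1362: sum = 1 + 2 + 3 + 6 + 227 + 454 + 681 = 1374
Since 1374 > 1362, 1362 is abundant.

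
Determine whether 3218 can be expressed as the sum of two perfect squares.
37² + 43² (a=37, b=43)

Factorization: 3218 = 2 × 1609
By Fermat: n is sum of two squares iff every prime p ≡ 3 (mod 4) appears to even power.
All primes ≡ 3 (mod 4) appear to even power.
Search a = 0, 1, 2, … for 3218 - a² a perfect square: first hit at a = 37: 3218 - 1369 = 1849 = 43².
3218 = 37² + 43² = 1369 + 1849 ✓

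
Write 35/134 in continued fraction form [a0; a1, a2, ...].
[0; 3, 1, 4, 1, 5]

Euclidean algorithm steps:
35 = 0 × 134 + 35
134 = 3 × 35 + 29
35 = 1 × 29 + 6
29 = 4 × 6 + 5
6 = 1 × 5 + 1
5 = 5 × 1 + 0
Continued fraction: [0; 3, 1, 4, 1, 5]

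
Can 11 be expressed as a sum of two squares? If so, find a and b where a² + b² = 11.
Not possible

Factorization: 11 = 11
By Fermat: n is sum of two squares iff every prime p ≡ 3 (mod 4) appears to even power.
Prime(s) ≡ 3 (mod 4) with odd exponent: [(11, 1)]
Therefore 11 cannot be expressed as a² + b².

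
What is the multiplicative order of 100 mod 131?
65

131 is prime, so ord(100) divides φ(131) = 130.
Divisors of 130: 1, 2, 5, 10, 13, 26, 65, 130.
Repeated squaring: 100^1 ≡ 100, 100^2 ≡ 44, 100^4 ≡ 102, 100^8 ≡ 55, 100^16 ≡ 12, 100^32 ≡ 13, 100^64 ≡ 38, 100^128 ≡ 3 (mod 131).
Test 100^d mod 131 for each divisor d in increasing order:
100^1 ≡ 100
100^2 ≡ 44
100^5 = 100^4·100^1 ≡ 113
100^10 = 100^8·100^2 ≡ 62
100^13 = 100^8·100^4·100^1 ≡ 58
100^26 = 100^16·100^8·100^2 ≡ 89
100^65 = 100^64·100^1 ≡ 1  ← first divisor giving 1
The order is 65.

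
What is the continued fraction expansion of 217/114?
[1; 1, 9, 2, 1, 3]

Euclidean algorithm steps:
217 = 1 × 114 + 103
114 = 1 × 103 + 11
103 = 9 × 11 + 4
11 = 2 × 4 + 3
4 = 1 × 3 + 1
3 = 3 × 1 + 0
Continued fraction: [1; 1, 9, 2, 1, 3]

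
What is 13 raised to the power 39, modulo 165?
127

Repeated squaring. Binary of 39 = 100111.
13^1 ≡ 13 (mod 165); 13^2 ≡ 4 (mod 165); 13^4 ≡ 16 (mod 165); 13^8 ≡ 91 (mod 165); 13^16 ≡ 31 (mod 165); 13^32 ≡ 136 (mod 165)
13^39 = 13^1 × 13^2 × 13^4 × 13^32 ≡ 127 (mod 165)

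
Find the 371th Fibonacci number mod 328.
89

Matrix identity: Q^n = [[F_(n+1), F_n], [F_n, F_(n-1)]] with Q = [[1,1],[1,0]].
n = 371 = 101110011₂. Square-and-multiply, entries mod 328:
Q^1 = [[1,1],[1,0]]
Q^2 = (Q^1)² = [[2,1],[1,1]]
Q^5 = (Q^2)²·Q = [[8,5],[5,3]]
Q^11 = (Q^5)²·Q = [[144,89],[89,55]]
Q^23 = (Q^11)²·Q = [[120,121],[121,327]]
Q^46 = (Q^23)² = [[177,295],[295,210]]
Q^92 = (Q^46)² = [[274,21],[21,253]]
Q^185 = (Q^92)²·Q = [[320,77],[77,243]]
Q^371 = (Q^185)²·Q = [[144,89],[89,55]]
F_371 mod 328 = Q^371[0][1] = 89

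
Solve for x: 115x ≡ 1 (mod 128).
59

gcd(115, 128) = 1, so the inverse exists.
Extended Euclidean algorithm on (128, 115):
128 = 1 × 115 + 13  ⟹  13 = (1)·128 + (-1)·115
115 = 8 × 13 + 11  ⟹  11 = (-8)·128 + (9)·115
13 = 1 × 11 + 2  ⟹  2 = (9)·128 + (-10)·115
11 = 5 × 2 + 1  ⟹  1 = (-53)·128 + (59)·115
So (59)·115 ≡ 1 (mod 128), i.e. 115^(-1) ≡ 59 (mod 128).
Check: 115 × 59 = 6785 ≡ 1 (mod 128)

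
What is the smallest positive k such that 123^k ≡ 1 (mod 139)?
138

139 is prime, so ord(123) divides φ(139) = 138.
Divisors of 138: 1, 2, 3, 6, 23, 46, 69, 138.
Repeated squaring: 123^1 ≡ 123, 123^2 ≡ 117, 123^4 ≡ 67, 123^8 ≡ 41, 123^16 ≡ 13, 123^32 ≡ 30, 123^64 ≡ 66, 123^128 ≡ 47 (mod 139).
Test 123^d mod 139 for each divisor d in increasing order:
123^1 ≡ 123
123^2 ≡ 117
123^3 = 123^2·123^1 ≡ 74
123^6 = 123^4·123^2 ≡ 55
123^23 = 123^16·123^4·123^2·123^1 ≡ 97
123^46 = 123^32·123^8·123^4·123^2 ≡ 96
123^69 = 123^64·123^4·123^1 ≡ 138
123^138 = 123^128·123^8·123^2 ≡ 1  ← first divisor giving 1
The order is 138.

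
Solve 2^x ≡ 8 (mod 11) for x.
3

Baby-step giant-step with step n = ⌈√11⌉ = 4.
Baby steps 2^j mod 11 (j:value) for j=0..3: 0:1, 1:2, 2:4, 3:8.
h = 8 is already in the table at j=3, so x = 3.
Check: 2^3 ≡ 8 (mod 11).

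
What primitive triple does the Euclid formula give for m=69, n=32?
(3737, 4416, 5785)

Euclid's formula: a = m² - n², b = 2mn, c = m² + n²
m = 69, n = 32
a = 69² - 32² = 4761 - 1024 = 3737
b = 2 × 69 × 32 = 4416
c = 69² + 32² = 4761 + 1024 = 5785
Verification: 3737² + 4416² = 13965169 + 19501056 = 33466225 = 5785² ✓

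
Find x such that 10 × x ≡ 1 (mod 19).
2

gcd(10, 19) = 1, so the inverse exists.
Extended Euclidean algorithm on (19, 10):
19 = 1 × 10 + 9  ⟹  9 = (1)·19 + (-1)·10
10 = 1 × 9 + 1  ⟹  1 = (-1)·19 + (2)·10
So (2)·10 ≡ 1 (mod 19), i.e. 10^(-1) ≡ 2 (mod 19).
Check: 10 × 2 = 20 ≡ 1 (mod 19)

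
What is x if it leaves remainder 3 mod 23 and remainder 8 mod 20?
348

Using Chinese Remainder Theorem:
M = 23 × 20 = 460
M1 = 20, M2 = 23
y1 = 20^(-1) mod 23 = 15
y2 = 23^(-1) mod 20 = 7
x = (3×20×15 + 8×23×7) mod 460 = 348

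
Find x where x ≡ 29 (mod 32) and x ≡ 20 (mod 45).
605

Using Chinese Remainder Theorem:
M = 32 × 45 = 1440
M1 = 45, M2 = 32
y1 = 45^(-1) mod 32 = 5
y2 = 32^(-1) mod 45 = 38
x = (29×45×5 + 20×32×38) mod 1440 = 605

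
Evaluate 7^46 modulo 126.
7

Repeated squaring. Binary of 46 = 101110.
7^1 ≡ 7 (mod 126); 7^2 ≡ 49 (mod 126); 7^4 ≡ 7 (mod 126); 7^8 ≡ 49 (mod 126); 7^16 ≡ 7 (mod 126); 7^32 ≡ 49 (mod 126)
7^46 = 7^2 × 7^4 × 7^8 × 7^32 ≡ 7 (mod 126)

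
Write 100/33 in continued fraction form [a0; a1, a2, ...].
[3; 33]

Euclidean algorithm steps:
100 = 3 × 33 + 1
33 = 33 × 1 + 0
Continued fraction: [3; 33]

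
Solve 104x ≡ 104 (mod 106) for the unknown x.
x ≡ 1 (mod 53)

gcd(104, 106) = 2, which divides 104, so solutions exist.
Divide through by 2: 52x ≡ 52 (mod 53).
Find 52^(-1) mod 53 by the extended Euclidean algorithm:
53 = 1 × 52 + 1  ⟹  1 = (1)·53 + (-1)·52
So (-1)·52 ≡ 1 (mod 53), i.e. 52^(-1) ≡ -1 ≡ 52 (mod 53).
x ≡ 52 × 52 = 2704 ≡ 1 (mod 53).
Check: 104 × 1 = 104 ≡ 104 (mod 106).
x ≡ 1 (mod 53), giving 2 solutions mod 106.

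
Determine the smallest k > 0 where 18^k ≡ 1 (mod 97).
16

97 is prime, so ord(18) divides φ(97) = 96.
Divisors of 96: 1, 2, 3, 4, 6, 8, 12, 16, 24, 32, 48, 96.
Repeated squaring: 18^1 ≡ 18, 18^2 ≡ 33, 18^4 ≡ 22, 18^8 ≡ 96, 18^16 ≡ 1, 18^32 ≡ 1, 18^64 ≡ 1 (mod 97).
Test 18^d mod 97 for each divisor d in increasing order:
18^1 ≡ 18
18^2 ≡ 33
18^3 = 18^2·18^1 ≡ 12
18^4 ≡ 22
18^6 = 18^4·18^2 ≡ 47
18^8 ≡ 96
18^12 = 18^8·18^4 ≡ 75
18^16 ≡ 1  ← first divisor giving 1
The order is 16.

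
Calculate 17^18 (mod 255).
34

Repeated squaring. Binary of 18 = 10010.
17^1 ≡ 17 (mod 255); 17^2 ≡ 34 (mod 255); 17^4 ≡ 136 (mod 255); 17^8 ≡ 136 (mod 255); 17^16 ≡ 136 (mod 255)
17^18 = 17^2 × 17^16 ≡ 34 (mod 255)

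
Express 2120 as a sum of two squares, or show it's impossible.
2² + 46² (a=2, b=46)

Factorization: 2120 = 2^3 × 5 × 53
By Fermat: n is sum of two squares iff every prime p ≡ 3 (mod 4) appears to even power.
All primes ≡ 3 (mod 4) appear to even power.
Search a = 0, 1, 2, … for 2120 - a² a perfect square: first hit at a = 2: 2120 - 4 = 2116 = 46².
2120 = 2² + 46² = 4 + 2116 ✓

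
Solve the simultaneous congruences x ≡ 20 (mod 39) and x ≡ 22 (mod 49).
1541

Using Chinese Remainder Theorem:
M = 39 × 49 = 1911
M1 = 49, M2 = 39
y1 = 49^(-1) mod 39 = 4
y2 = 39^(-1) mod 49 = 44
x = (20×49×4 + 22×39×44) mod 1911 = 1541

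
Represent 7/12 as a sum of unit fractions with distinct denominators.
1/2 + 1/12

Greedy algorithm:
7/12: ceiling(12/7) = 2, use 1/2
1/12: ceiling(12/1) = 12, use 1/12
Result: 7/12 = 1/2 + 1/12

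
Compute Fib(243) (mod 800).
162

Matrix identity: Q^n = [[F_(n+1), F_n], [F_n, F_(n-1)]] with Q = [[1,1],[1,0]].
n = 243 = 11110011₂. Square-and-multiply, entries mod 800:
Q^1 = [[1,1],[1,0]]
Q^3 = (Q^1)²·Q = [[3,2],[2,1]]
Q^7 = (Q^3)²·Q = [[21,13],[13,8]]
Q^15 = (Q^7)²·Q = [[187,610],[610,377]]
Q^30 = (Q^15)² = [[669,40],[40,629]]
Q^60 = (Q^30)² = [[361,720],[720,441]]
Q^121 = (Q^60)²·Q = [[561,721],[721,640]]
Q^243 = (Q^121)²·Q = [[483,162],[162,321]]
F_243 mod 800 = Q^243[0][1] = 162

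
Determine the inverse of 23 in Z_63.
11

gcd(23, 63) = 1, so the inverse exists.
Extended Euclidean algorithm on (63, 23):
63 = 2 × 23 + 17  ⟹  17 = (1)·63 + (-2)·23
23 = 1 × 17 + 6  ⟹  6 = (-1)·63 + (3)·23
17 = 2 × 6 + 5  ⟹  5 = (3)·63 + (-8)·23
6 = 1 × 5 + 1  ⟹  1 = (-4)·63 + (11)·23
So (11)·23 ≡ 1 (mod 63), i.e. 23^(-1) ≡ 11 (mod 63).
Check: 23 × 11 = 253 ≡ 1 (mod 63)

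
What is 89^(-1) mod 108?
17

gcd(89, 108) = 1, so the inverse exists.
Extended Euclidean algorithm on (108, 89):
108 = 1 × 89 + 19  ⟹  19 = (1)·108 + (-1)·89
89 = 4 × 19 + 13  ⟹  13 = (-4)·108 + (5)·89
19 = 1 × 13 + 6  ⟹  6 = (5)·108 + (-6)·89
13 = 2 × 6 + 1  ⟹  1 = (-14)·108 + (17)·89
So (17)·89 ≡ 1 (mod 108), i.e. 89^(-1) ≡ 17 (mod 108).
Check: 89 × 17 = 1513 ≡ 1 (mod 108)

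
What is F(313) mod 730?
283

Matrix identity: Q^n = [[F_(n+1), F_n], [F_n, F_(n-1)]] with Q = [[1,1],[1,0]].
n = 313 = 100111001₂. Square-and-multiply, entries mod 730:
Q^1 = [[1,1],[1,0]]
Q^2 = (Q^1)² = [[2,1],[1,1]]
Q^4 = (Q^2)² = [[5,3],[3,2]]
Q^9 = (Q^4)²·Q = [[55,34],[34,21]]
Q^19 = (Q^9)²·Q = [[195,531],[531,394]]
Q^39 = (Q^19)²·Q = [[565,246],[246,319]]
Q^78 = (Q^39)² = [[141,654],[654,217]]
Q^156 = (Q^78)² = [[107,532],[532,305]]
Q^313 = (Q^156)²·Q = [[467,283],[283,184]]
F_313 mod 730 = Q^313[0][1] = 283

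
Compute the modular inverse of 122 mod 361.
145

gcd(122, 361) = 1, so the inverse exists.
Extended Euclidean algorithm on (361, 122):
361 = 2 × 122 + 117  ⟹  117 = (1)·361 + (-2)·122
122 = 1 × 117 + 5  ⟹  5 = (-1)·361 + (3)·122
117 = 23 × 5 + 2  ⟹  2 = (24)·361 + (-71)·122
5 = 2 × 2 + 1  ⟹  1 = (-49)·361 + (145)·122
So (145)·122 ≡ 1 (mod 361), i.e. 122^(-1) ≡ 145 (mod 361).
Check: 122 × 145 = 17690 ≡ 1 (mod 361)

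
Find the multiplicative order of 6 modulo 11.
10

11 is prime, so ord(6) divides φ(11) = 10.
Divisors of 10: 1, 2, 5, 10.
Repeated squaring: 6^1 ≡ 6, 6^2 ≡ 3, 6^4 ≡ 9, 6^8 ≡ 4 (mod 11).
Test 6^d mod 11 for each divisor d in increasing order:
6^1 ≡ 6
6^2 ≡ 3
6^5 = 6^4·6^1 ≡ 10
6^10 = 6^8·6^2 ≡ 1  ← first divisor giving 1
The order is 10.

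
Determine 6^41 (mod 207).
18

Repeated squaring. Binary of 41 = 101001.
6^1 ≡ 6 (mod 207); 6^2 ≡ 36 (mod 207); 6^4 ≡ 54 (mod 207); 6^8 ≡ 18 (mod 207); 6^16 ≡ 117 (mod 207); 6^32 ≡ 27 (mod 207)
6^41 = 6^1 × 6^8 × 6^32 ≡ 18 (mod 207)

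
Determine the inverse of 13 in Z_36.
25

gcd(13, 36) = 1, so the inverse exists.
Extended Euclidean algorithm on (36, 13):
36 = 2 × 13 + 10  ⟹  10 = (1)·36 + (-2)·13
13 = 1 × 10 + 3  ⟹  3 = (-1)·36 + (3)·13
10 = 3 × 3 + 1  ⟹  1 = (4)·36 + (-11)·13
So (-11)·13 ≡ 1 (mod 36), i.e. 13^(-1) ≡ -11 ≡ 25 (mod 36).
Check: 13 × 25 = 325 ≡ 1 (mod 36)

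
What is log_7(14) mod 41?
15

Baby-step giant-step with step n = ⌈√41⌉ = 7.
Baby steps 7^j mod 41 (j:value) for j=0..6: 0:1, 1:7, 2:8, 3:15, 4:23, 5:38, 6:20.
Giant-step multiplier: 7^(-7) ≡ 7^(40-7) = 7^33 ≡ 29 (mod 41).
Giant steps γ_i = 14·29^i mod 41: γ_0=14, γ_1=37, γ_2=7 (in table at j=1).
x = i·n + j = 2·7 + 1 = 15.
Check: 7^15 ≡ 14 (mod 41).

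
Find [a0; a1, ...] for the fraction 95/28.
[3; 2, 1, 1, 5]

Euclidean algorithm steps:
95 = 3 × 28 + 11
28 = 2 × 11 + 6
11 = 1 × 6 + 5
6 = 1 × 5 + 1
5 = 5 × 1 + 0
Continued fraction: [3; 2, 1, 1, 5]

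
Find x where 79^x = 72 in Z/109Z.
73

Baby-step giant-step with step n = ⌈√109⌉ = 11.
Baby steps 79^j mod 109 (j:value) for j=0..10: 0:1, 1:79, 2:28, 3:32, 4:21, 5:24, 6:43, 7:18, 8:5, 9:68, 10:31.
Giant-step multiplier: 79^(-11) ≡ 79^(108-11) = 79^97 ≡ 62 (mod 109).
Giant steps γ_i = 72·62^i mod 109: γ_0=72, γ_1=104, γ_2=17, γ_3=73, γ_4=57, γ_5=46, γ_6=18 (in table at j=7).
x = i·n + j = 6·11 + 7 = 73.
Check: 79^73 ≡ 72 (mod 109).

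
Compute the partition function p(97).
133230930

p(n) counts ways to write n as a sum of positive integers (order ignored).
Euler's pentagonal recurrence: p(k) = p(k-1) + p(k-2) - p(k-5) - p(k-7) + p(k-12) + p(k-15) - ... (offsets j(3j∓1)/2, signs ++--, p(0)=1, p(<0)=0).
DP table for k = 0..96: p(0)=1, p(1)=1, p(2)=2, p(3)=3, p(4)=5, p(5)=7, p(6)=11, p(7)=15, p(8)=22, p(9)=30, p(10)=42, p(11)=56, p(12)=77, p(13)=101, p(14)=135, p(15)=176, p(16)=231, p(17)=297, p(18)=385, p(19)=490, p(20)=627, p(21)=792, p(22)=1002, p(23)=1255, p(24)=1575, p(25)=1958, p(26)=2436, p(27)=3010, p(28)=3718, p(29)=4565, p(30)=5604, p(31)=6842, p(32)=8349, p(33)=10143, p(34)=12310, p(35)=14883, p(36)=17977, p(37)=21637, p(38)=26015, p(39)=31185, p(40)=37338, p(41)=44583, p(42)=53174, p(43)=63261, p(44)=75175, p(45)=89134, p(46)=105558, p(47)=124754, p(48)=147273, p(49)=173525, p(50)=204226, p(51)=239943, p(52)=281589, p(53)=329931, p(54)=386155, p(55)=451276, p(56)=526823, p(57)=614154, p(58)=715220, p(59)=831820, p(60)=966467, p(61)=1121505, p(62)=1300156, p(63)=1505499, p(64)=1741630, p(65)=2012558, p(66)=2323520, p(67)=2679689, p(68)=3087735, p(69)=3554345, p(70)=4087968, p(71)=4697205, p(72)=5392783, p(73)=6185689, p(74)=7089500, p(75)=8118264, p(76)=9289091, p(77)=10619863, p(78)=12132164, p(79)=13848650, p(80)=15796476, p(81)=18004327, p(82)=20506255, p(83)=23338469, p(84)=26543660, p(85)=30167357, p(86)=34262962, p(87)=38887673, p(88)=44108109, p(89)=49995925, p(90)=56634173, p(91)=64112359, p(92)=72533807, p(93)=82010177, p(94)=92669720, p(95)=104651419, p(96)=118114304.
Final step: p(97) = p(96) + p(95) - p(92) - p(90) + p(85) + p(82) - p(75) - p(71) + p(62) + p(57) - p(46) - p(40) + p(27) + p(20) - p(5)
= 118114304 + 104651419 - 72533807 - 56634173 + 30167357 + 20506255 - 8118264 - 4697205 + 1300156 + 614154 - 105558 - 37338 + 3010 + 627 - 7
= 133230930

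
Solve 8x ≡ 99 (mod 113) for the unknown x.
x ≡ 83 (mod 113)

gcd(8, 113) = 1, which divides 99, so solutions exist.
Find 8^(-1) mod 113 by the extended Euclidean algorithm:
113 = 14 × 8 + 1  ⟹  1 = (1)·113 + (-14)·8
So (-14)·8 ≡ 1 (mod 113), i.e. 8^(-1) ≡ -14 ≡ 99 (mod 113).
x ≡ 99 × 99 = 9801 ≡ 83 (mod 113).
Check: 8 × 83 = 664 ≡ 99 (mod 113).
Unique solution: x ≡ 83 (mod 113)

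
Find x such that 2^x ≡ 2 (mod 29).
1

Baby-step giant-step with step n = ⌈√29⌉ = 6.
Baby steps 2^j mod 29 (j:value) for j=0..5: 0:1, 1:2, 2:4, 3:8, 4:16, 5:3.
h = 2 is already in the table at j=1, so x = 1.
Check: 2^1 ≡ 2 (mod 29).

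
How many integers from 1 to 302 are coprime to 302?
150

302 = 2 × 151
φ(n) = n × ∏(1 - 1/p) for each prime p dividing n
φ(302) = 302 × (1 - 1/2) × (1 - 1/151) = 150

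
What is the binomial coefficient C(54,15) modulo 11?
4

Using Lucas' theorem:
Write n=54 and k=15 in base 11:
n in base 11: [4, 10]
k in base 11: [1, 4]
C(54,15) mod 11 = ∏ C(n_i, k_i) mod 11
Digit binomials (mod 11): C(4,1) = 4; C(10,4) = 210 ≡ 1
Product: 4 × 1 = 4 ≡ 4 (mod 11)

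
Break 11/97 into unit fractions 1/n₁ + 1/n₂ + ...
1/9 + 1/437 + 1/381501

Greedy algorithm:
11/97: ceiling(97/11) = 9, use 1/9
2/873: ceiling(873/2) = 437, use 1/437
1/381501: ceiling(381501/1) = 381501, use 1/381501
Result: 11/97 = 1/9 + 1/437 + 1/381501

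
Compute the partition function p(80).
15796476

p(n) counts ways to write n as a sum of positive integers (order ignored).
Euler's pentagonal recurrence: p(k) = p(k-1) + p(k-2) - p(k-5) - p(k-7) + p(k-12) + p(k-15) - ... (offsets j(3j∓1)/2, signs ++--, p(0)=1, p(<0)=0).
DP table for k = 0..79: p(0)=1, p(1)=1, p(2)=2, p(3)=3, p(4)=5, p(5)=7, p(6)=11, p(7)=15, p(8)=22, p(9)=30, p(10)=42, p(11)=56, p(12)=77, p(13)=101, p(14)=135, p(15)=176, p(16)=231, p(17)=297, p(18)=385, p(19)=490, p(20)=627, p(21)=792, p(22)=1002, p(23)=1255, p(24)=1575, p(25)=1958, p(26)=2436, p(27)=3010, p(28)=3718, p(29)=4565, p(30)=5604, p(31)=6842, p(32)=8349, p(33)=10143, p(34)=12310, p(35)=14883, p(36)=17977, p(37)=21637, p(38)=26015, p(39)=31185, p(40)=37338, p(41)=44583, p(42)=53174, p(43)=63261, p(44)=75175, p(45)=89134, p(46)=105558, p(47)=124754, p(48)=147273, p(49)=173525, p(50)=204226, p(51)=239943, p(52)=281589, p(53)=329931, p(54)=386155, p(55)=451276, p(56)=526823, p(57)=614154, p(58)=715220, p(59)=831820, p(60)=966467, p(61)=1121505, p(62)=1300156, p(63)=1505499, p(64)=1741630, p(65)=2012558, p(66)=2323520, p(67)=2679689, p(68)=3087735, p(69)=3554345, p(70)=4087968, p(71)=4697205, p(72)=5392783, p(73)=6185689, p(74)=7089500, p(75)=8118264, p(76)=9289091, p(77)=10619863, p(78)=12132164, p(79)=13848650.
Final step: p(80) = p(79) + p(78) - p(75) - p(73) + p(68) + p(65) - p(58) - p(54) + p(45) + p(40) - p(29) - p(23) + p(10) + p(3)
= 13848650 + 12132164 - 8118264 - 6185689 + 3087735 + 2012558 - 715220 - 386155 + 89134 + 37338 - 4565 - 1255 + 42 + 3
= 15796476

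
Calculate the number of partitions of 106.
384276336

p(n) counts ways to write n as a sum of positive integers (order ignored).
Euler's pentagonal recurrence: p(k) = p(k-1) + p(k-2) - p(k-5) - p(k-7) + p(k-12) + p(k-15) - ... (offsets j(3j∓1)/2, signs ++--, p(0)=1, p(<0)=0).
DP table for k = 0..105: p(0)=1, p(1)=1, p(2)=2, p(3)=3, p(4)=5, p(5)=7, p(6)=11, p(7)=15, p(8)=22, p(9)=30, p(10)=42, p(11)=56, p(12)=77, p(13)=101, p(14)=135, p(15)=176, p(16)=231, p(17)=297, p(18)=385, p(19)=490, p(20)=627, p(21)=792, p(22)=1002, p(23)=1255, p(24)=1575, p(25)=1958, p(26)=2436, p(27)=3010, p(28)=3718, p(29)=4565, p(30)=5604, p(31)=6842, p(32)=8349, p(33)=10143, p(34)=12310, p(35)=14883, p(36)=17977, p(37)=21637, p(38)=26015, p(39)=31185, p(40)=37338, p(41)=44583, p(42)=53174, p(43)=63261, p(44)=75175, p(45)=89134, p(46)=105558, p(47)=124754, p(48)=147273, p(49)=173525, p(50)=204226, p(51)=239943, p(52)=281589, p(53)=329931, p(54)=386155, p(55)=451276, p(56)=526823, p(57)=614154, p(58)=715220, p(59)=831820, p(60)=966467, p(61)=1121505, p(62)=1300156, p(63)=1505499, p(64)=1741630, p(65)=2012558, p(66)=2323520, p(67)=2679689, p(68)=3087735, p(69)=3554345, p(70)=4087968, p(71)=4697205, p(72)=5392783, p(73)=6185689, p(74)=7089500, p(75)=8118264, p(76)=9289091, p(77)=10619863, p(78)=12132164, p(79)=13848650, p(80)=15796476, p(81)=18004327, p(82)=20506255, p(83)=23338469, p(84)=26543660, p(85)=30167357, p(86)=34262962, p(87)=38887673, p(88)=44108109, p(89)=49995925, p(90)=56634173, p(91)=64112359, p(92)=72533807, p(93)=82010177, p(94)=92669720, p(95)=104651419, p(96)=118114304, p(97)=133230930, p(98)=150198136, p(99)=169229875, p(100)=190569292, p(101)=214481126, p(102)=241265379, p(103)=271248950, p(104)=304801365, p(105)=342325709.
Final step: p(106) = p(105) + p(104) - p(101) - p(99) + p(94) + p(91) - p(84) - p(80) + p(71) + p(66) - p(55) - p(49) + p(36) + p(29) - p(14) - p(6)
= 342325709 + 304801365 - 214481126 - 169229875 + 92669720 + 64112359 - 26543660 - 15796476 + 4697205 + 2323520 - 451276 - 173525 + 17977 + 4565 - 135 - 11
= 384276336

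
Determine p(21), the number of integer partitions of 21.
792

p(n) counts ways to write n as a sum of positive integers (order ignored).
Euler's pentagonal recurrence: p(k) = p(k-1) + p(k-2) - p(k-5) - p(k-7) + p(k-12) + p(k-15) - ... (offsets j(3j∓1)/2, signs ++--, p(0)=1, p(<0)=0).
DP table for k = 0..20: p(0)=1, p(1)=1, p(2)=2, p(3)=3, p(4)=5, p(5)=7, p(6)=11, p(7)=15, p(8)=22, p(9)=30, p(10)=42, p(11)=56, p(12)=77, p(13)=101, p(14)=135, p(15)=176, p(16)=231, p(17)=297, p(18)=385, p(19)=490, p(20)=627.
Final step: p(21) = p(20) + p(19) - p(16) - p(14) + p(9) + p(6)
= 627 + 490 - 231 - 135 + 30 + 11
= 792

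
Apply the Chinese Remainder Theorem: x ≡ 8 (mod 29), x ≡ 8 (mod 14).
8

Using Chinese Remainder Theorem:
M = 29 × 14 = 406
M1 = 14, M2 = 29
y1 = 14^(-1) mod 29 = 27
y2 = 29^(-1) mod 14 = 1
x = (8×14×27 + 8×29×1) mod 406 = 8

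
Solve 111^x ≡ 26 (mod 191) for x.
36

Baby-step giant-step with step n = ⌈√191⌉ = 14.
Baby steps 111^j mod 191 (j:value) for j=0..13: 0:1, 1:111, 2:97, 3:71, 4:50, 5:11, 6:75, 7:112, 8:17, 9:168, 10:121, 11:61, 12:86, 13:187.
Giant-step multiplier: 111^(-14) ≡ 111^(190-14) = 111^176 ≡ 77 (mod 191).
Giant steps γ_i = 26·77^i mod 191: γ_0=26, γ_1=92, γ_2=17 (in table at j=8).
x = i·n + j = 2·14 + 8 = 36.
Check: 111^36 ≡ 26 (mod 191).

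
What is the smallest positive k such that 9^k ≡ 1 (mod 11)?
5

11 is prime, so ord(9) divides φ(11) = 10.
Divisors of 10: 1, 2, 5, 10.
Repeated squaring: 9^1 ≡ 9, 9^2 ≡ 4, 9^4 ≡ 5, 9^8 ≡ 3 (mod 11).
Test 9^d mod 11 for each divisor d in increasing order:
9^1 ≡ 9
9^2 ≡ 4
9^5 = 9^4·9^1 ≡ 1  ← first divisor giving 1
The order is 5.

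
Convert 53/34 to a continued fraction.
[1; 1, 1, 3, 1, 3]

Euclidean algorithm steps:
53 = 1 × 34 + 19
34 = 1 × 19 + 15
19 = 1 × 15 + 4
15 = 3 × 4 + 3
4 = 1 × 3 + 1
3 = 3 × 1 + 0
Continued fraction: [1; 1, 1, 3, 1, 3]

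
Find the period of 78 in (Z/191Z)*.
95

191 is prime, so ord(78) divides φ(191) = 190.
Divisors of 190: 1, 2, 5, 10, 19, 38, 95, 190.
Repeated squaring: 78^1 ≡ 78, 78^2 ≡ 163, 78^4 ≡ 20, 78^8 ≡ 18, 78^16 ≡ 133, 78^32 ≡ 117, 78^64 ≡ 128, 78^128 ≡ 149 (mod 191).
Test 78^d mod 191 for each divisor d in increasing order:
78^1 ≡ 78
78^2 ≡ 163
78^5 = 78^4·78^1 ≡ 32
78^10 = 78^8·78^2 ≡ 69
78^19 = 78^16·78^2·78^1 ≡ 39
78^38 = 78^32·78^4·78^2 ≡ 184
78^95 = 78^64·78^16·78^8·78^4·78^2·78^1 ≡ 1  ← first divisor giving 1
The order is 95.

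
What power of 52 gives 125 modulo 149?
116

Baby-step giant-step with step n = ⌈√149⌉ = 13.
Baby steps 52^j mod 149 (j:value) for j=0..12: 0:1, 1:52, 2:22, 3:101, 4:37, 5:136, 6:69, 7:12, 8:28, 9:115, 10:20, 11:146, 12:142.
Giant-step multiplier: 52^(-13) ≡ 52^(148-13) = 52^135 ≡ 79 (mod 149).
Giant steps γ_i = 125·79^i mod 149: γ_0=125, γ_1=41, γ_2=110, γ_3=48, γ_4=67, γ_5=78, γ_6=53, γ_7=15, γ_8=142 (in table at j=12).
x = i·n + j = 8·13 + 12 = 116.
Check: 52^116 ≡ 125 (mod 149).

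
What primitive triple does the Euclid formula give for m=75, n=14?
(5429, 2100, 5821)

Euclid's formula: a = m² - n², b = 2mn, c = m² + n²
m = 75, n = 14
a = 75² - 14² = 5625 - 196 = 5429
b = 2 × 75 × 14 = 2100
c = 75² + 14² = 5625 + 196 = 5821
Verification: 5429² + 2100² = 29474041 + 4410000 = 33884041 = 5821² ✓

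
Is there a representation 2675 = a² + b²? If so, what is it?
Not possible

Factorization: 2675 = 5^2 × 107
By Fermat: n is sum of two squares iff every prime p ≡ 3 (mod 4) appears to even power.
Prime(s) ≡ 3 (mod 4) with odd exponent: [(107, 1)]
Therefore 2675 cannot be expressed as a² + b².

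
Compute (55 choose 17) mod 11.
0

Using Lucas' theorem:
Write n=55 and k=17 in base 11:
n in base 11: [5, 0]
k in base 11: [1, 6]
C(55,17) mod 11 = ∏ C(n_i, k_i) mod 11
Digit binomials (mod 11): C(5,1) = 5; C(0,6) = 0 (k_i > n_i)
Product: 5 × 0 = 0 ≡ 0 (mod 11)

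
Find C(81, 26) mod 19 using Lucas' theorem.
0

Using Lucas' theorem:
Write n=81 and k=26 in base 19:
n in base 19: [4, 5]
k in base 19: [1, 7]
C(81,26) mod 19 = ∏ C(n_i, k_i) mod 19
Digit binomials (mod 19): C(4,1) = 4; C(5,7) = 0 (k_i > n_i)
Product: 4 × 0 = 0 ≡ 0 (mod 19)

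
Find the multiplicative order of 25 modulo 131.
65

131 is prime, so ord(25) divides φ(131) = 130.
Divisors of 130: 1, 2, 5, 10, 13, 26, 65, 130.
Repeated squaring: 25^1 ≡ 25, 25^2 ≡ 101, 25^4 ≡ 114, 25^8 ≡ 27, 25^16 ≡ 74, 25^32 ≡ 105, 25^64 ≡ 21, 25^128 ≡ 48 (mod 131).
Test 25^d mod 131 for each divisor d in increasing order:
25^1 ≡ 25
25^2 ≡ 101
25^5 = 25^4·25^1 ≡ 99
25^10 = 25^8·25^2 ≡ 107
25^13 = 25^8·25^4·25^1 ≡ 53
25^26 = 25^16·25^8·25^2 ≡ 58
25^65 = 25^64·25^1 ≡ 1  ← first divisor giving 1
The order is 65.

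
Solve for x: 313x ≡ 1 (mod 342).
283

gcd(313, 342) = 1, so the inverse exists.
Extended Euclidean algorithm on (342, 313):
342 = 1 × 313 + 29  ⟹  29 = (1)·342 + (-1)·313
313 = 10 × 29 + 23  ⟹  23 = (-10)·342 + (11)·313
29 = 1 × 23 + 6  ⟹  6 = (11)·342 + (-12)·313
23 = 3 × 6 + 5  ⟹  5 = (-43)·342 + (47)·313
6 = 1 × 5 + 1  ⟹  1 = (54)·342 + (-59)·313
So (-59)·313 ≡ 1 (mod 342), i.e. 313^(-1) ≡ -59 ≡ 283 (mod 342).
Check: 313 × 283 = 88579 ≡ 1 (mod 342)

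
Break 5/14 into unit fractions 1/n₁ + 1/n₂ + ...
1/3 + 1/42

Greedy algorithm:
5/14: ceiling(14/5) = 3, use 1/3
1/42: ceiling(42/1) = 42, use 1/42
Result: 5/14 = 1/3 + 1/42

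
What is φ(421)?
420

421 = 421
φ(n) = n × ∏(1 - 1/p) for each prime p dividing n
φ(421) = 421 × (1 - 1/421) = 420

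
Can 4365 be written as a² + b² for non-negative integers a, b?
3² + 66² (a=3, b=66)

Factorization: 4365 = 3^2 × 5 × 97
By Fermat: n is sum of two squares iff every prime p ≡ 3 (mod 4) appears to even power.
All primes ≡ 3 (mod 4) appear to even power.
Search a = 0, 1, 2, … for 4365 - a² a perfect square: first hit at a = 3: 4365 - 9 = 4356 = 66².
4365 = 3² + 66² = 9 + 4356 ✓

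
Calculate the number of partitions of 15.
176

p(n) counts ways to write n as a sum of positive integers (order ignored).
Euler's pentagonal recurrence: p(k) = p(k-1) + p(k-2) - p(k-5) - p(k-7) + p(k-12) + p(k-15) - ... (offsets j(3j∓1)/2, signs ++--, p(0)=1, p(<0)=0).
DP table for k = 0..14: p(0)=1, p(1)=1, p(2)=2, p(3)=3, p(4)=5, p(5)=7, p(6)=11, p(7)=15, p(8)=22, p(9)=30, p(10)=42, p(11)=56, p(12)=77, p(13)=101, p(14)=135.
Final step: p(15) = p(14) + p(13) - p(10) - p(8) + p(3) + p(0)
= 135 + 101 - 42 - 22 + 3 + 1
= 176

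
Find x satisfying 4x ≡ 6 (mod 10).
x ≡ 4 (mod 5)

gcd(4, 10) = 2, which divides 6, so solutions exist.
Divide through by 2: 2x ≡ 3 (mod 5).
Find 2^(-1) mod 5 by the extended Euclidean algorithm:
5 = 2 × 2 + 1  ⟹  1 = (1)·5 + (-2)·2
So (-2)·2 ≡ 1 (mod 5), i.e. 2^(-1) ≡ -2 ≡ 3 (mod 5).
x ≡ 3 × 3 = 9 ≡ 4 (mod 5).
Check: 4 × 4 = 16 ≡ 6 (mod 10).
x ≡ 4 (mod 5), giving 2 solutions mod 10.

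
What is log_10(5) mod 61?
14

Baby-step giant-step with step n = ⌈√61⌉ = 8.
Baby steps 10^j mod 61 (j:value) for j=0..7: 0:1, 1:10, 2:39, 3:24, 4:57, 5:21, 6:27, 7:26.
Giant-step multiplier: 10^(-8) ≡ 10^(60-8) = 10^52 ≡ 42 (mod 61).
Giant steps γ_i = 5·42^i mod 61: γ_0=5, γ_1=27 (in table at j=6).
x = i·n + j = 1·8 + 6 = 14.
Check: 10^14 ≡ 5 (mod 61).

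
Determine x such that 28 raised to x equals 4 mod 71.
44

Baby-step giant-step with step n = ⌈√71⌉ = 9.
Baby steps 28^j mod 71 (j:value) for j=0..8: 0:1, 1:28, 2:3, 3:13, 4:9, 5:39, 6:27, 7:46, 8:10.
Giant-step multiplier: 28^(-9) ≡ 28^(70-9) = 28^61 ≡ 53 (mod 71).
Giant steps γ_i = 4·53^i mod 71: γ_0=4, γ_1=70, γ_2=18, γ_3=31, γ_4=10 (in table at j=8).
x = i·n + j = 4·9 + 8 = 44.
Check: 28^44 ≡ 4 (mod 71).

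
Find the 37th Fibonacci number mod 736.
89

Matrix identity: Q^n = [[F_(n+1), F_n], [F_n, F_(n-1)]] with Q = [[1,1],[1,0]].
n = 37 = 100101₂. Square-and-multiply, entries mod 736:
Q^1 = [[1,1],[1,0]]
Q^2 = (Q^1)² = [[2,1],[1,1]]
Q^4 = (Q^2)² = [[5,3],[3,2]]
Q^9 = (Q^4)²·Q = [[55,34],[34,21]]
Q^18 = (Q^9)² = [[501,376],[376,125]]
Q^37 = (Q^18)²·Q = [[681,89],[89,592]]
F_37 mod 736 = Q^37[0][1] = 89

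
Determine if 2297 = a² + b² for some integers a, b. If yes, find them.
19² + 44² (a=19, b=44)

Factorization: 2297 = 2297
By Fermat: n is sum of two squares iff every prime p ≡ 3 (mod 4) appears to even power.
All primes ≡ 3 (mod 4) appear to even power.
Search a = 0, 1, 2, … for 2297 - a² a perfect square: first hit at a = 19: 2297 - 361 = 1936 = 44².
2297 = 19² + 44² = 361 + 1936 ✓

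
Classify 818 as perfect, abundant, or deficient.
deficient

Proper divisors of 818: sum = 1 + 2 + 409 = 412
Since 412 < 818, 818 is deficient.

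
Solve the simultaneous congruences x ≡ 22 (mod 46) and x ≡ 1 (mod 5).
206

Using Chinese Remainder Theorem:
M = 46 × 5 = 230
M1 = 5, M2 = 46
y1 = 5^(-1) mod 46 = 37
y2 = 46^(-1) mod 5 = 1
x = (22×5×37 + 1×46×1) mod 230 = 206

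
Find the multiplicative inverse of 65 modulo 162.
5

gcd(65, 162) = 1, so the inverse exists.
Extended Euclidean algorithm on (162, 65):
162 = 2 × 65 + 32  ⟹  32 = (1)·162 + (-2)·65
65 = 2 × 32 + 1  ⟹  1 = (-2)·162 + (5)·65
So (5)·65 ≡ 1 (mod 162), i.e. 65^(-1) ≡ 5 (mod 162).
Check: 65 × 5 = 325 ≡ 1 (mod 162)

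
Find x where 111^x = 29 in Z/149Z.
132

Baby-step giant-step with step n = ⌈√149⌉ = 13.
Baby steps 111^j mod 149 (j:value) for j=0..12: 0:1, 1:111, 2:103, 3:109, 4:30, 5:52, 6:110, 7:141, 8:6, 9:70, 10:22, 11:58, 12:31.
Giant-step multiplier: 111^(-13) ≡ 111^(148-13) = 111^135 ≡ 32 (mod 149).
Giant steps γ_i = 29·32^i mod 149: γ_0=29, γ_1=34, γ_2=45, γ_3=99, γ_4=39, γ_5=56, γ_6=4, γ_7=128, γ_8=73, γ_9=101, γ_10=103 (in table at j=2).
x = i·n + j = 10·13 + 2 = 132.
Check: 111^132 ≡ 29 (mod 149).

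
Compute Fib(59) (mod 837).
125

Matrix identity: Q^n = [[F_(n+1), F_n], [F_n, F_(n-1)]] with Q = [[1,1],[1,0]].
n = 59 = 111011₂. Square-and-multiply, entries mod 837:
Q^1 = [[1,1],[1,0]]
Q^3 = (Q^1)²·Q = [[3,2],[2,1]]
Q^7 = (Q^3)²·Q = [[21,13],[13,8]]
Q^14 = (Q^7)² = [[610,377],[377,233]]
Q^29 = (Q^14)²·Q = [[62,311],[311,588]]
Q^59 = (Q^29)²·Q = [[558,125],[125,433]]
F_59 mod 837 = Q^59[0][1] = 125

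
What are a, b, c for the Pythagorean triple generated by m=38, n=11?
(1323, 836, 1565)

Euclid's formula: a = m² - n², b = 2mn, c = m² + n²
m = 38, n = 11
a = 38² - 11² = 1444 - 121 = 1323
b = 2 × 38 × 11 = 836
c = 38² + 11² = 1444 + 121 = 1565
Verification: 1323² + 836² = 1750329 + 698896 = 2449225 = 1565² ✓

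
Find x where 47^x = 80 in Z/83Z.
37

Baby-step giant-step with step n = ⌈√83⌉ = 10.
Baby steps 47^j mod 83 (j:value) for j=0..9: 0:1, 1:47, 2:51, 3:73, 4:28, 5:71, 6:17, 7:52, 8:37, 9:79.
Giant-step multiplier: 47^(-10) ≡ 47^(82-10) = 47^72 ≡ 49 (mod 83).
Giant steps γ_i = 80·49^i mod 83: γ_0=80, γ_1=19, γ_2=18, γ_3=52 (in table at j=7).
x = i·n + j = 3·10 + 7 = 37.
Check: 47^37 ≡ 80 (mod 83).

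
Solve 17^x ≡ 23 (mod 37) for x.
33

Baby-step giant-step with step n = ⌈√37⌉ = 7.
Baby steps 17^j mod 37 (j:value) for j=0..6: 0:1, 1:17, 2:30, 3:29, 4:12, 5:19, 6:27.
Giant-step multiplier: 17^(-7) ≡ 17^(36-7) = 17^29 ≡ 5 (mod 37).
Giant steps γ_i = 23·5^i mod 37: γ_0=23, γ_1=4, γ_2=20, γ_3=26, γ_4=19 (in table at j=5).
x = i·n + j = 4·7 + 5 = 33.
Check: 17^33 ≡ 23 (mod 37).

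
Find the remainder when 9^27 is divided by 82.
73

Repeated squaring. Binary of 27 = 11011.
9^1 ≡ 9 (mod 82); 9^2 ≡ 81 (mod 82); 9^4 ≡ 1 (mod 82); 9^8 ≡ 1 (mod 82); 9^16 ≡ 1 (mod 82)
9^27 = 9^1 × 9^2 × 9^8 × 9^16 ≡ 73 (mod 82)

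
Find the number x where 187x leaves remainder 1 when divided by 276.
31

gcd(187, 276) = 1, so the inverse exists.
Extended Euclidean algorithm on (276, 187):
276 = 1 × 187 + 89  ⟹  89 = (1)·276 + (-1)·187
187 = 2 × 89 + 9  ⟹  9 = (-2)·276 + (3)·187
89 = 9 × 9 + 8  ⟹  8 = (19)·276 + (-28)·187
9 = 1 × 8 + 1  ⟹  1 = (-21)·276 + (31)·187
So (31)·187 ≡ 1 (mod 276), i.e. 187^(-1) ≡ 31 (mod 276).
Check: 187 × 31 = 5797 ≡ 1 (mod 276)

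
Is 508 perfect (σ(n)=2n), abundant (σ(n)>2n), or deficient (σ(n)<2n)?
deficient

Proper divisors of 508: sum = 1 + 2 + 4 + 127 + 254 = 388
Since 388 < 508, 508 is deficient.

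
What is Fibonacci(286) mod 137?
55

Matrix identity: Q^n = [[F_(n+1), F_n], [F_n, F_(n-1)]] with Q = [[1,1],[1,0]].
n = 286 = 100011110₂. Square-and-multiply, entries mod 137:
Q^1 = [[1,1],[1,0]]
Q^2 = (Q^1)² = [[2,1],[1,1]]
Q^4 = (Q^2)² = [[5,3],[3,2]]
Q^8 = (Q^4)² = [[34,21],[21,13]]
Q^17 = (Q^8)²·Q = [[118,90],[90,28]]
Q^35 = (Q^17)²·Q = [[92,104],[104,125]]
Q^71 = (Q^35)²·Q = [[63,100],[100,100]]
Q^143 = (Q^71)²·Q = [[129,132],[132,134]]
Q^286 = (Q^143)² = [[89,55],[55,34]]
F_286 mod 137 = Q^286[0][1] = 55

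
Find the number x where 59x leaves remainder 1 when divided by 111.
32

gcd(59, 111) = 1, so the inverse exists.
Extended Euclidean algorithm on (111, 59):
111 = 1 × 59 + 52  ⟹  52 = (1)·111 + (-1)·59
59 = 1 × 52 + 7  ⟹  7 = (-1)·111 + (2)·59
52 = 7 × 7 + 3  ⟹  3 = (8)·111 + (-15)·59
7 = 2 × 3 + 1  ⟹  1 = (-17)·111 + (32)·59
So (32)·59 ≡ 1 (mod 111), i.e. 59^(-1) ≡ 32 (mod 111).
Check: 59 × 32 = 1888 ≡ 1 (mod 111)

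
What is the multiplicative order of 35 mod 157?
39

157 is prime, so ord(35) divides φ(157) = 156.
Divisors of 156: 1, 2, 3, 4, 6, 12, 13, 26, 39, 52, 78, 156.
Repeated squaring: 35^1 ≡ 35, 35^2 ≡ 126, 35^4 ≡ 19, 35^8 ≡ 47, 35^16 ≡ 11, 35^32 ≡ 121, 35^64 ≡ 40, 35^128 ≡ 30 (mod 157).
Test 35^d mod 157 for each divisor d in increasing order:
35^1 ≡ 35
35^2 ≡ 126
35^3 = 35^2·35^1 ≡ 14
35^4 ≡ 19
35^6 = 35^4·35^2 ≡ 39
35^12 = 35^8·35^4 ≡ 108
35^13 = 35^8·35^4·35^1 ≡ 12
35^26 = 35^16·35^8·35^2 ≡ 144
35^39 = 35^32·35^4·35^2·35^1 ≡ 1  ← first divisor giving 1
The order is 39.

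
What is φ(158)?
78

158 = 2 × 79
φ(n) = n × ∏(1 - 1/p) for each prime p dividing n
φ(158) = 158 × (1 - 1/2) × (1 - 1/79) = 78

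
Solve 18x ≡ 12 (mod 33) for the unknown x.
x ≡ 8 (mod 11)

gcd(18, 33) = 3, which divides 12, so solutions exist.
Divide through by 3: 6x ≡ 4 (mod 11).
Find 6^(-1) mod 11 by the extended Euclidean algorithm:
11 = 1 × 6 + 5  ⟹  5 = (1)·11 + (-1)·6
6 = 1 × 5 + 1  ⟹  1 = (-1)·11 + (2)·6
So (2)·6 ≡ 1 (mod 11), i.e. 6^(-1) ≡ 2 (mod 11).
x ≡ 2 × 4 = 8 ≡ 8 (mod 11).
Check: 18 × 8 = 144 ≡ 12 (mod 33).
x ≡ 8 (mod 11), giving 3 solutions mod 33.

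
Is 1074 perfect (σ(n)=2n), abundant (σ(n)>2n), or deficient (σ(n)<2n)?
abundant

Proper divisors of 1074: sum = 1 + 2 + 3 + 6 + 179 + 358 + 537 = 1086
Since 1086 > 1074, 1074 is abundant.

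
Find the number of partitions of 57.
614154

p(n) counts ways to write n as a sum of positive integers (order ignored).
Euler's pentagonal recurrence: p(k) = p(k-1) + p(k-2) - p(k-5) - p(k-7) + p(k-12) + p(k-15) - ... (offsets j(3j∓1)/2, signs ++--, p(0)=1, p(<0)=0).
DP table for k = 0..56: p(0)=1, p(1)=1, p(2)=2, p(3)=3, p(4)=5, p(5)=7, p(6)=11, p(7)=15, p(8)=22, p(9)=30, p(10)=42, p(11)=56, p(12)=77, p(13)=101, p(14)=135, p(15)=176, p(16)=231, p(17)=297, p(18)=385, p(19)=490, p(20)=627, p(21)=792, p(22)=1002, p(23)=1255, p(24)=1575, p(25)=1958, p(26)=2436, p(27)=3010, p(28)=3718, p(29)=4565, p(30)=5604, p(31)=6842, p(32)=8349, p(33)=10143, p(34)=12310, p(35)=14883, p(36)=17977, p(37)=21637, p(38)=26015, p(39)=31185, p(40)=37338, p(41)=44583, p(42)=53174, p(43)=63261, p(44)=75175, p(45)=89134, p(46)=105558, p(47)=124754, p(48)=147273, p(49)=173525, p(50)=204226, p(51)=239943, p(52)=281589, p(53)=329931, p(54)=386155, p(55)=451276, p(56)=526823.
Final step: p(57) = p(56) + p(55) - p(52) - p(50) + p(45) + p(42) - p(35) - p(31) + p(22) + p(17) - p(6) - p(0)
= 526823 + 451276 - 281589 - 204226 + 89134 + 53174 - 14883 - 6842 + 1002 + 297 - 11 - 1
= 614154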